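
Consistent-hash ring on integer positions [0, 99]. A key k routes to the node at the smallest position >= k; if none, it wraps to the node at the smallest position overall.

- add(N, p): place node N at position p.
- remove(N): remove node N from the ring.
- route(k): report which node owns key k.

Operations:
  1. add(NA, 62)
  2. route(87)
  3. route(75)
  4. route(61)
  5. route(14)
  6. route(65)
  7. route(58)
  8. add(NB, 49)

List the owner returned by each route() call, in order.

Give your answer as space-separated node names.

Answer: NA NA NA NA NA NA

Derivation:
Op 1: add NA@62 -> ring=[62:NA]
Op 2: route key 87: none >= 87, wrap to smallest pos 62 -> NA
Op 3: route key 75: none >= 75, wrap to smallest pos 62 -> NA
Op 4: route key 61: smallest pos >= 61 is 62 -> NA
Op 5: route key 14: smallest pos >= 14 is 62 -> NA
Op 6: route key 65: none >= 65, wrap to smallest pos 62 -> NA
Op 7: route key 58: smallest pos >= 58 is 62 -> NA
Op 8: add NB@49 -> ring=[49:NB,62:NA]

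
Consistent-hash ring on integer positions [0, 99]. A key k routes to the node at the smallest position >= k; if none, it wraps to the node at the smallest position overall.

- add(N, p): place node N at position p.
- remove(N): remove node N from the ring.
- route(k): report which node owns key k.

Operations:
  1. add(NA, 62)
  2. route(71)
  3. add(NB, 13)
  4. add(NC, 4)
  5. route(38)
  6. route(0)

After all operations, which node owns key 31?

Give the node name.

Answer: NA

Derivation:
Op 1: add NA@62 -> ring=[62:NA]
Op 2: route key 71: none >= 71, wrap to smallest pos 62 -> NA
Op 3: add NB@13 -> ring=[13:NB,62:NA]
Op 4: add NC@4 -> ring=[4:NC,13:NB,62:NA]
Op 5: route key 38: smallest pos >= 38 is 62 -> NA
Op 6: route key 0: smallest pos >= 0 is 4 -> NC
Final route key 31: smallest pos >= 31 is 62 -> NA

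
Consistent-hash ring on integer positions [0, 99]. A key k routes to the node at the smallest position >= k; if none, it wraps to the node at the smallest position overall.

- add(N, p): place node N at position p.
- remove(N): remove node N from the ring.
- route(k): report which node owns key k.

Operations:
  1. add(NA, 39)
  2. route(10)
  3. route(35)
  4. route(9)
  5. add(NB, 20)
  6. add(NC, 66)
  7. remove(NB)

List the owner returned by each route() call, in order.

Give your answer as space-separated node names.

Answer: NA NA NA

Derivation:
Op 1: add NA@39 -> ring=[39:NA]
Op 2: route key 10: smallest pos >= 10 is 39 -> NA
Op 3: route key 35: smallest pos >= 35 is 39 -> NA
Op 4: route key 9: smallest pos >= 9 is 39 -> NA
Op 5: add NB@20 -> ring=[20:NB,39:NA]
Op 6: add NC@66 -> ring=[20:NB,39:NA,66:NC]
Op 7: remove NB -> ring=[39:NA,66:NC]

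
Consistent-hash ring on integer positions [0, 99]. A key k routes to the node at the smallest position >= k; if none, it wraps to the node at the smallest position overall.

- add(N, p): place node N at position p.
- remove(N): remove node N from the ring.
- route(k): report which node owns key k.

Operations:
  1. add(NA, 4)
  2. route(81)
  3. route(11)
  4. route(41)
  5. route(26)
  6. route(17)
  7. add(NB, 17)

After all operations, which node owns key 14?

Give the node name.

Op 1: add NA@4 -> ring=[4:NA]
Op 2: route key 81: none >= 81, wrap to smallest pos 4 -> NA
Op 3: route key 11: none >= 11, wrap to smallest pos 4 -> NA
Op 4: route key 41: none >= 41, wrap to smallest pos 4 -> NA
Op 5: route key 26: none >= 26, wrap to smallest pos 4 -> NA
Op 6: route key 17: none >= 17, wrap to smallest pos 4 -> NA
Op 7: add NB@17 -> ring=[4:NA,17:NB]
Final route key 14: smallest pos >= 14 is 17 -> NB

Answer: NB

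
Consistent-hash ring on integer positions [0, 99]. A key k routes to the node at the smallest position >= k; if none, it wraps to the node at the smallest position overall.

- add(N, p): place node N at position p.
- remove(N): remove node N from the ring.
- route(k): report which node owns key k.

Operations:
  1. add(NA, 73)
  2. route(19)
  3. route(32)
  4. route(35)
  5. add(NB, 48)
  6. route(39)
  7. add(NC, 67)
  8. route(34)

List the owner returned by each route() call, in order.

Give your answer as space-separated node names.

Answer: NA NA NA NB NB

Derivation:
Op 1: add NA@73 -> ring=[73:NA]
Op 2: route key 19: smallest pos >= 19 is 73 -> NA
Op 3: route key 32: smallest pos >= 32 is 73 -> NA
Op 4: route key 35: smallest pos >= 35 is 73 -> NA
Op 5: add NB@48 -> ring=[48:NB,73:NA]
Op 6: route key 39: smallest pos >= 39 is 48 -> NB
Op 7: add NC@67 -> ring=[48:NB,67:NC,73:NA]
Op 8: route key 34: smallest pos >= 34 is 48 -> NB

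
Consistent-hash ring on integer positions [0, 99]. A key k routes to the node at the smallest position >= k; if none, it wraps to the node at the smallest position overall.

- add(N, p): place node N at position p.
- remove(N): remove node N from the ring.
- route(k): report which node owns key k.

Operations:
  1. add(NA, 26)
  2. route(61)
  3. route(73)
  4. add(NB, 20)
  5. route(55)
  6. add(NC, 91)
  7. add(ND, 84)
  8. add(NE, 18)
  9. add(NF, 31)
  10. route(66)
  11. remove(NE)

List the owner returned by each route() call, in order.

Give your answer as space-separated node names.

Op 1: add NA@26 -> ring=[26:NA]
Op 2: route key 61: none >= 61, wrap to smallest pos 26 -> NA
Op 3: route key 73: none >= 73, wrap to smallest pos 26 -> NA
Op 4: add NB@20 -> ring=[20:NB,26:NA]
Op 5: route key 55: none >= 55, wrap to smallest pos 20 -> NB
Op 6: add NC@91 -> ring=[20:NB,26:NA,91:NC]
Op 7: add ND@84 -> ring=[20:NB,26:NA,84:ND,91:NC]
Op 8: add NE@18 -> ring=[18:NE,20:NB,26:NA,84:ND,91:NC]
Op 9: add NF@31 -> ring=[18:NE,20:NB,26:NA,31:NF,84:ND,91:NC]
Op 10: route key 66: smallest pos >= 66 is 84 -> ND
Op 11: remove NE -> ring=[20:NB,26:NA,31:NF,84:ND,91:NC]

Answer: NA NA NB ND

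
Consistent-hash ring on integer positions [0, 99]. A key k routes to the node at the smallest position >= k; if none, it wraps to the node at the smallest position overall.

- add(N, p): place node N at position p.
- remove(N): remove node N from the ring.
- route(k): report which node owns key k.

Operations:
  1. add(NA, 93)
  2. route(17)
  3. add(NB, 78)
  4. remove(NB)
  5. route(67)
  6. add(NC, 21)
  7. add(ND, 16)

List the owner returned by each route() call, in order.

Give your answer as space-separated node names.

Answer: NA NA

Derivation:
Op 1: add NA@93 -> ring=[93:NA]
Op 2: route key 17: smallest pos >= 17 is 93 -> NA
Op 3: add NB@78 -> ring=[78:NB,93:NA]
Op 4: remove NB -> ring=[93:NA]
Op 5: route key 67: smallest pos >= 67 is 93 -> NA
Op 6: add NC@21 -> ring=[21:NC,93:NA]
Op 7: add ND@16 -> ring=[16:ND,21:NC,93:NA]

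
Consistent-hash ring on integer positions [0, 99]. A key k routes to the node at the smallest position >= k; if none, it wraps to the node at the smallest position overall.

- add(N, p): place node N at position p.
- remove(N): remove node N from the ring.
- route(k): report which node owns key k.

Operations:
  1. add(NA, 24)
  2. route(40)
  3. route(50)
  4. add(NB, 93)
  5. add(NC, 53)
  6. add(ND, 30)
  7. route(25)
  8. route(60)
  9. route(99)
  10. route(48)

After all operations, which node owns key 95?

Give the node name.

Op 1: add NA@24 -> ring=[24:NA]
Op 2: route key 40: none >= 40, wrap to smallest pos 24 -> NA
Op 3: route key 50: none >= 50, wrap to smallest pos 24 -> NA
Op 4: add NB@93 -> ring=[24:NA,93:NB]
Op 5: add NC@53 -> ring=[24:NA,53:NC,93:NB]
Op 6: add ND@30 -> ring=[24:NA,30:ND,53:NC,93:NB]
Op 7: route key 25: smallest pos >= 25 is 30 -> ND
Op 8: route key 60: smallest pos >= 60 is 93 -> NB
Op 9: route key 99: none >= 99, wrap to smallest pos 24 -> NA
Op 10: route key 48: smallest pos >= 48 is 53 -> NC
Final route key 95: none >= 95, wrap to smallest pos 24 -> NA

Answer: NA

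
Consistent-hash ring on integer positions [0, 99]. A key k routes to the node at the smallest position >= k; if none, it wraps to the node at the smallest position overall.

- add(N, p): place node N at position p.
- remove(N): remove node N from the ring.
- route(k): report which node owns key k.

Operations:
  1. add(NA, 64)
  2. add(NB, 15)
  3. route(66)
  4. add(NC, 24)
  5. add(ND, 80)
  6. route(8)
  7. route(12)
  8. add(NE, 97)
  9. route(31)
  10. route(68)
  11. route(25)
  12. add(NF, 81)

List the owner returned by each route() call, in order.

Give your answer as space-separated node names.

Answer: NB NB NB NA ND NA

Derivation:
Op 1: add NA@64 -> ring=[64:NA]
Op 2: add NB@15 -> ring=[15:NB,64:NA]
Op 3: route key 66: none >= 66, wrap to smallest pos 15 -> NB
Op 4: add NC@24 -> ring=[15:NB,24:NC,64:NA]
Op 5: add ND@80 -> ring=[15:NB,24:NC,64:NA,80:ND]
Op 6: route key 8: smallest pos >= 8 is 15 -> NB
Op 7: route key 12: smallest pos >= 12 is 15 -> NB
Op 8: add NE@97 -> ring=[15:NB,24:NC,64:NA,80:ND,97:NE]
Op 9: route key 31: smallest pos >= 31 is 64 -> NA
Op 10: route key 68: smallest pos >= 68 is 80 -> ND
Op 11: route key 25: smallest pos >= 25 is 64 -> NA
Op 12: add NF@81 -> ring=[15:NB,24:NC,64:NA,80:ND,81:NF,97:NE]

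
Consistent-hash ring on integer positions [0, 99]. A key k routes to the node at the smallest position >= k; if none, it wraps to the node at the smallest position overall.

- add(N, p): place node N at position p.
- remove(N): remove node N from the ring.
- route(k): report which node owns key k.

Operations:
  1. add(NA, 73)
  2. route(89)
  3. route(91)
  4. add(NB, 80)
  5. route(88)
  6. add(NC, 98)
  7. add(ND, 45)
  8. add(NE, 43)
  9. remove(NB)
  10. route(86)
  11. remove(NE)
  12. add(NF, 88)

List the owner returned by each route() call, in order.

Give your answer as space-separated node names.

Answer: NA NA NA NC

Derivation:
Op 1: add NA@73 -> ring=[73:NA]
Op 2: route key 89: none >= 89, wrap to smallest pos 73 -> NA
Op 3: route key 91: none >= 91, wrap to smallest pos 73 -> NA
Op 4: add NB@80 -> ring=[73:NA,80:NB]
Op 5: route key 88: none >= 88, wrap to smallest pos 73 -> NA
Op 6: add NC@98 -> ring=[73:NA,80:NB,98:NC]
Op 7: add ND@45 -> ring=[45:ND,73:NA,80:NB,98:NC]
Op 8: add NE@43 -> ring=[43:NE,45:ND,73:NA,80:NB,98:NC]
Op 9: remove NB -> ring=[43:NE,45:ND,73:NA,98:NC]
Op 10: route key 86: smallest pos >= 86 is 98 -> NC
Op 11: remove NE -> ring=[45:ND,73:NA,98:NC]
Op 12: add NF@88 -> ring=[45:ND,73:NA,88:NF,98:NC]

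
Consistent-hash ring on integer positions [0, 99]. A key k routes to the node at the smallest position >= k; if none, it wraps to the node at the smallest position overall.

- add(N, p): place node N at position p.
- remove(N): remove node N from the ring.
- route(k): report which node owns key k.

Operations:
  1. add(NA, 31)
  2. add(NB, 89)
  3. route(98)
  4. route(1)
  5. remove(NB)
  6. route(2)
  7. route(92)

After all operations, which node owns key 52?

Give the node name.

Answer: NA

Derivation:
Op 1: add NA@31 -> ring=[31:NA]
Op 2: add NB@89 -> ring=[31:NA,89:NB]
Op 3: route key 98: none >= 98, wrap to smallest pos 31 -> NA
Op 4: route key 1: smallest pos >= 1 is 31 -> NA
Op 5: remove NB -> ring=[31:NA]
Op 6: route key 2: smallest pos >= 2 is 31 -> NA
Op 7: route key 92: none >= 92, wrap to smallest pos 31 -> NA
Final route key 52: none >= 52, wrap to smallest pos 31 -> NA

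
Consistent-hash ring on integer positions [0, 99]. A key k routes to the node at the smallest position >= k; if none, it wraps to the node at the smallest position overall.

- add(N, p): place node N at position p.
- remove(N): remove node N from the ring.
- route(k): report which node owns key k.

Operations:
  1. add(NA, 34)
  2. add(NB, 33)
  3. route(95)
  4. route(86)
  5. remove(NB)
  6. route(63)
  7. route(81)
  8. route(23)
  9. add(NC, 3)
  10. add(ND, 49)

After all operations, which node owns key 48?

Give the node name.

Answer: ND

Derivation:
Op 1: add NA@34 -> ring=[34:NA]
Op 2: add NB@33 -> ring=[33:NB,34:NA]
Op 3: route key 95: none >= 95, wrap to smallest pos 33 -> NB
Op 4: route key 86: none >= 86, wrap to smallest pos 33 -> NB
Op 5: remove NB -> ring=[34:NA]
Op 6: route key 63: none >= 63, wrap to smallest pos 34 -> NA
Op 7: route key 81: none >= 81, wrap to smallest pos 34 -> NA
Op 8: route key 23: smallest pos >= 23 is 34 -> NA
Op 9: add NC@3 -> ring=[3:NC,34:NA]
Op 10: add ND@49 -> ring=[3:NC,34:NA,49:ND]
Final route key 48: smallest pos >= 48 is 49 -> ND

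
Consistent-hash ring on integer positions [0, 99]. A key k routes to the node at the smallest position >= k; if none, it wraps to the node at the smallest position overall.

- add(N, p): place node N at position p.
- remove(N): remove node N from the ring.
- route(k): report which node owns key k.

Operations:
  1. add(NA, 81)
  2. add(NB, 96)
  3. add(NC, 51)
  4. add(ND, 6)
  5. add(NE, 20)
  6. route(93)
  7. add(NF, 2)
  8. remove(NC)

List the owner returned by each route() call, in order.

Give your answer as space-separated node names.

Answer: NB

Derivation:
Op 1: add NA@81 -> ring=[81:NA]
Op 2: add NB@96 -> ring=[81:NA,96:NB]
Op 3: add NC@51 -> ring=[51:NC,81:NA,96:NB]
Op 4: add ND@6 -> ring=[6:ND,51:NC,81:NA,96:NB]
Op 5: add NE@20 -> ring=[6:ND,20:NE,51:NC,81:NA,96:NB]
Op 6: route key 93: smallest pos >= 93 is 96 -> NB
Op 7: add NF@2 -> ring=[2:NF,6:ND,20:NE,51:NC,81:NA,96:NB]
Op 8: remove NC -> ring=[2:NF,6:ND,20:NE,81:NA,96:NB]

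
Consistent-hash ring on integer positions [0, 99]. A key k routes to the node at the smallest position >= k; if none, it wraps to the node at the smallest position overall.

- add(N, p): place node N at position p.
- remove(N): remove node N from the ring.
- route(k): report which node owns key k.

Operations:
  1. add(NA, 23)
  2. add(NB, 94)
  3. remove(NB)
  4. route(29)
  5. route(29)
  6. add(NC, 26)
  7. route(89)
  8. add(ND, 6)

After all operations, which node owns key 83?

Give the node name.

Answer: ND

Derivation:
Op 1: add NA@23 -> ring=[23:NA]
Op 2: add NB@94 -> ring=[23:NA,94:NB]
Op 3: remove NB -> ring=[23:NA]
Op 4: route key 29: none >= 29, wrap to smallest pos 23 -> NA
Op 5: route key 29: none >= 29, wrap to smallest pos 23 -> NA
Op 6: add NC@26 -> ring=[23:NA,26:NC]
Op 7: route key 89: none >= 89, wrap to smallest pos 23 -> NA
Op 8: add ND@6 -> ring=[6:ND,23:NA,26:NC]
Final route key 83: none >= 83, wrap to smallest pos 6 -> ND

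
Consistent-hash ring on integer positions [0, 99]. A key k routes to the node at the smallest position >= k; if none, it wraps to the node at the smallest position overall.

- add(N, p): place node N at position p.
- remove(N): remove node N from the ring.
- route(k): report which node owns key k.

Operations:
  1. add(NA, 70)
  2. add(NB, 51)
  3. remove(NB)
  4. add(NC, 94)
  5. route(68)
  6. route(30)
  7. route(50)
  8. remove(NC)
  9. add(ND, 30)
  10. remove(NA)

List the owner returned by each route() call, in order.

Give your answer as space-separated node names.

Op 1: add NA@70 -> ring=[70:NA]
Op 2: add NB@51 -> ring=[51:NB,70:NA]
Op 3: remove NB -> ring=[70:NA]
Op 4: add NC@94 -> ring=[70:NA,94:NC]
Op 5: route key 68: smallest pos >= 68 is 70 -> NA
Op 6: route key 30: smallest pos >= 30 is 70 -> NA
Op 7: route key 50: smallest pos >= 50 is 70 -> NA
Op 8: remove NC -> ring=[70:NA]
Op 9: add ND@30 -> ring=[30:ND,70:NA]
Op 10: remove NA -> ring=[30:ND]

Answer: NA NA NA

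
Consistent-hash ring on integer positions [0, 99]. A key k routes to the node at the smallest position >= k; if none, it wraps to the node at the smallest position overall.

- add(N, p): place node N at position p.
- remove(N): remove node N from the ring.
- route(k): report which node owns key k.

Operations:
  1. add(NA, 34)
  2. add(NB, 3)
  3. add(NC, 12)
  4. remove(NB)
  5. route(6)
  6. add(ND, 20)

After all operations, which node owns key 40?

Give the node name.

Op 1: add NA@34 -> ring=[34:NA]
Op 2: add NB@3 -> ring=[3:NB,34:NA]
Op 3: add NC@12 -> ring=[3:NB,12:NC,34:NA]
Op 4: remove NB -> ring=[12:NC,34:NA]
Op 5: route key 6: smallest pos >= 6 is 12 -> NC
Op 6: add ND@20 -> ring=[12:NC,20:ND,34:NA]
Final route key 40: none >= 40, wrap to smallest pos 12 -> NC

Answer: NC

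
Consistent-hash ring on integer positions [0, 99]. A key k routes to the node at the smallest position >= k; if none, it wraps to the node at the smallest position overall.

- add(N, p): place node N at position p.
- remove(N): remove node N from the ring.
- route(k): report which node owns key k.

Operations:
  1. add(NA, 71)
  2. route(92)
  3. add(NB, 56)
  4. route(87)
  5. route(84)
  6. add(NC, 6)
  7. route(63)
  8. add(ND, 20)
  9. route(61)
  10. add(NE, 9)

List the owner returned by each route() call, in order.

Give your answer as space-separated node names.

Answer: NA NB NB NA NA

Derivation:
Op 1: add NA@71 -> ring=[71:NA]
Op 2: route key 92: none >= 92, wrap to smallest pos 71 -> NA
Op 3: add NB@56 -> ring=[56:NB,71:NA]
Op 4: route key 87: none >= 87, wrap to smallest pos 56 -> NB
Op 5: route key 84: none >= 84, wrap to smallest pos 56 -> NB
Op 6: add NC@6 -> ring=[6:NC,56:NB,71:NA]
Op 7: route key 63: smallest pos >= 63 is 71 -> NA
Op 8: add ND@20 -> ring=[6:NC,20:ND,56:NB,71:NA]
Op 9: route key 61: smallest pos >= 61 is 71 -> NA
Op 10: add NE@9 -> ring=[6:NC,9:NE,20:ND,56:NB,71:NA]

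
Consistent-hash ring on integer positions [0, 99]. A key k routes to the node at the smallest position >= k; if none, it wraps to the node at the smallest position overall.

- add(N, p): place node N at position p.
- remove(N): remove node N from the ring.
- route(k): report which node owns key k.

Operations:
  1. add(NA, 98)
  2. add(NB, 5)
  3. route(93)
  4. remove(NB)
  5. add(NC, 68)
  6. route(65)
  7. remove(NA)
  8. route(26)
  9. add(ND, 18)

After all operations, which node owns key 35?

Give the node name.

Op 1: add NA@98 -> ring=[98:NA]
Op 2: add NB@5 -> ring=[5:NB,98:NA]
Op 3: route key 93: smallest pos >= 93 is 98 -> NA
Op 4: remove NB -> ring=[98:NA]
Op 5: add NC@68 -> ring=[68:NC,98:NA]
Op 6: route key 65: smallest pos >= 65 is 68 -> NC
Op 7: remove NA -> ring=[68:NC]
Op 8: route key 26: smallest pos >= 26 is 68 -> NC
Op 9: add ND@18 -> ring=[18:ND,68:NC]
Final route key 35: smallest pos >= 35 is 68 -> NC

Answer: NC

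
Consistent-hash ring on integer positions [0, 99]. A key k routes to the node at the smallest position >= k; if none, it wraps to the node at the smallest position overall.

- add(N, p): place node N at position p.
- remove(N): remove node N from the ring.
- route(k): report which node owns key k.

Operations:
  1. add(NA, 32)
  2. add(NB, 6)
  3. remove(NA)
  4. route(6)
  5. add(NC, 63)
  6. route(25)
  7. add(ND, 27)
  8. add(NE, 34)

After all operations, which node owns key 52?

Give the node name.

Op 1: add NA@32 -> ring=[32:NA]
Op 2: add NB@6 -> ring=[6:NB,32:NA]
Op 3: remove NA -> ring=[6:NB]
Op 4: route key 6: smallest pos >= 6 is 6 -> NB
Op 5: add NC@63 -> ring=[6:NB,63:NC]
Op 6: route key 25: smallest pos >= 25 is 63 -> NC
Op 7: add ND@27 -> ring=[6:NB,27:ND,63:NC]
Op 8: add NE@34 -> ring=[6:NB,27:ND,34:NE,63:NC]
Final route key 52: smallest pos >= 52 is 63 -> NC

Answer: NC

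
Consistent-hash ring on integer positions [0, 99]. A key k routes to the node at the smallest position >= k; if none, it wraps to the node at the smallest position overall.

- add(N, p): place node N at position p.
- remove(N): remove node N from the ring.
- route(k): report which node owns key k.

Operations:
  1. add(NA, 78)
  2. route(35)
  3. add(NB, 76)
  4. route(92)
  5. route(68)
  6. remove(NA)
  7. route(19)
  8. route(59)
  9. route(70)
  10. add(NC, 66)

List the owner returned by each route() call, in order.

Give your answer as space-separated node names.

Op 1: add NA@78 -> ring=[78:NA]
Op 2: route key 35: smallest pos >= 35 is 78 -> NA
Op 3: add NB@76 -> ring=[76:NB,78:NA]
Op 4: route key 92: none >= 92, wrap to smallest pos 76 -> NB
Op 5: route key 68: smallest pos >= 68 is 76 -> NB
Op 6: remove NA -> ring=[76:NB]
Op 7: route key 19: smallest pos >= 19 is 76 -> NB
Op 8: route key 59: smallest pos >= 59 is 76 -> NB
Op 9: route key 70: smallest pos >= 70 is 76 -> NB
Op 10: add NC@66 -> ring=[66:NC,76:NB]

Answer: NA NB NB NB NB NB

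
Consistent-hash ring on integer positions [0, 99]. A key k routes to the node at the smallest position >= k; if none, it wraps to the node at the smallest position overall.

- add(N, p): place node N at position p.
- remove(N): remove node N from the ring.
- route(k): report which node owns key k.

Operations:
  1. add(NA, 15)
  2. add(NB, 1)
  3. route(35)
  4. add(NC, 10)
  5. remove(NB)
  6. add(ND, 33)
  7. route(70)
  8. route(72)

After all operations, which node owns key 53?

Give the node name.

Op 1: add NA@15 -> ring=[15:NA]
Op 2: add NB@1 -> ring=[1:NB,15:NA]
Op 3: route key 35: none >= 35, wrap to smallest pos 1 -> NB
Op 4: add NC@10 -> ring=[1:NB,10:NC,15:NA]
Op 5: remove NB -> ring=[10:NC,15:NA]
Op 6: add ND@33 -> ring=[10:NC,15:NA,33:ND]
Op 7: route key 70: none >= 70, wrap to smallest pos 10 -> NC
Op 8: route key 72: none >= 72, wrap to smallest pos 10 -> NC
Final route key 53: none >= 53, wrap to smallest pos 10 -> NC

Answer: NC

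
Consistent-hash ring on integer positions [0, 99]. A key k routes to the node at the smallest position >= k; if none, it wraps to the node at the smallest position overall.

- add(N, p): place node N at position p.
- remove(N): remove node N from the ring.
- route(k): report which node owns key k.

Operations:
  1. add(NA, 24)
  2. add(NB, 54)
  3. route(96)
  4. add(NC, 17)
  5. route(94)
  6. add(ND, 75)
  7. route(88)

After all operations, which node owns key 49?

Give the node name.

Answer: NB

Derivation:
Op 1: add NA@24 -> ring=[24:NA]
Op 2: add NB@54 -> ring=[24:NA,54:NB]
Op 3: route key 96: none >= 96, wrap to smallest pos 24 -> NA
Op 4: add NC@17 -> ring=[17:NC,24:NA,54:NB]
Op 5: route key 94: none >= 94, wrap to smallest pos 17 -> NC
Op 6: add ND@75 -> ring=[17:NC,24:NA,54:NB,75:ND]
Op 7: route key 88: none >= 88, wrap to smallest pos 17 -> NC
Final route key 49: smallest pos >= 49 is 54 -> NB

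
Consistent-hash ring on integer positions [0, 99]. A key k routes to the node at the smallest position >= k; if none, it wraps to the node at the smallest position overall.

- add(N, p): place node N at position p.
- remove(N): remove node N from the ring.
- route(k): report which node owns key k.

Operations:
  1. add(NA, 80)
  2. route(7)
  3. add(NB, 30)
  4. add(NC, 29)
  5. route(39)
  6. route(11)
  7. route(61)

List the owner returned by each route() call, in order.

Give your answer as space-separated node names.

Op 1: add NA@80 -> ring=[80:NA]
Op 2: route key 7: smallest pos >= 7 is 80 -> NA
Op 3: add NB@30 -> ring=[30:NB,80:NA]
Op 4: add NC@29 -> ring=[29:NC,30:NB,80:NA]
Op 5: route key 39: smallest pos >= 39 is 80 -> NA
Op 6: route key 11: smallest pos >= 11 is 29 -> NC
Op 7: route key 61: smallest pos >= 61 is 80 -> NA

Answer: NA NA NC NA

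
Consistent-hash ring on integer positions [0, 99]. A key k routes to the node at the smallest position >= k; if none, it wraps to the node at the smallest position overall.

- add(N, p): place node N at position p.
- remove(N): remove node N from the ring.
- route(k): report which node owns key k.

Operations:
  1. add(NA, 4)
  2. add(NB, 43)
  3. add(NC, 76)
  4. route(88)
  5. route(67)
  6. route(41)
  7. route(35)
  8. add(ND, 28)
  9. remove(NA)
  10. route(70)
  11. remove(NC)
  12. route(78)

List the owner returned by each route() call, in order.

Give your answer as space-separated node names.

Answer: NA NC NB NB NC ND

Derivation:
Op 1: add NA@4 -> ring=[4:NA]
Op 2: add NB@43 -> ring=[4:NA,43:NB]
Op 3: add NC@76 -> ring=[4:NA,43:NB,76:NC]
Op 4: route key 88: none >= 88, wrap to smallest pos 4 -> NA
Op 5: route key 67: smallest pos >= 67 is 76 -> NC
Op 6: route key 41: smallest pos >= 41 is 43 -> NB
Op 7: route key 35: smallest pos >= 35 is 43 -> NB
Op 8: add ND@28 -> ring=[4:NA,28:ND,43:NB,76:NC]
Op 9: remove NA -> ring=[28:ND,43:NB,76:NC]
Op 10: route key 70: smallest pos >= 70 is 76 -> NC
Op 11: remove NC -> ring=[28:ND,43:NB]
Op 12: route key 78: none >= 78, wrap to smallest pos 28 -> ND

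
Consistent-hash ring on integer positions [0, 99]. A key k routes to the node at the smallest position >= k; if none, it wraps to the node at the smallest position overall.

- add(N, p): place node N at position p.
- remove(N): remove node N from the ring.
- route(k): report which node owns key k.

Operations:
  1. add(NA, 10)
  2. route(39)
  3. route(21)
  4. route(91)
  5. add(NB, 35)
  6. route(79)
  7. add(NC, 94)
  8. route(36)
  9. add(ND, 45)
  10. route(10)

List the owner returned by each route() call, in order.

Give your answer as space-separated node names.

Answer: NA NA NA NA NC NA

Derivation:
Op 1: add NA@10 -> ring=[10:NA]
Op 2: route key 39: none >= 39, wrap to smallest pos 10 -> NA
Op 3: route key 21: none >= 21, wrap to smallest pos 10 -> NA
Op 4: route key 91: none >= 91, wrap to smallest pos 10 -> NA
Op 5: add NB@35 -> ring=[10:NA,35:NB]
Op 6: route key 79: none >= 79, wrap to smallest pos 10 -> NA
Op 7: add NC@94 -> ring=[10:NA,35:NB,94:NC]
Op 8: route key 36: smallest pos >= 36 is 94 -> NC
Op 9: add ND@45 -> ring=[10:NA,35:NB,45:ND,94:NC]
Op 10: route key 10: smallest pos >= 10 is 10 -> NA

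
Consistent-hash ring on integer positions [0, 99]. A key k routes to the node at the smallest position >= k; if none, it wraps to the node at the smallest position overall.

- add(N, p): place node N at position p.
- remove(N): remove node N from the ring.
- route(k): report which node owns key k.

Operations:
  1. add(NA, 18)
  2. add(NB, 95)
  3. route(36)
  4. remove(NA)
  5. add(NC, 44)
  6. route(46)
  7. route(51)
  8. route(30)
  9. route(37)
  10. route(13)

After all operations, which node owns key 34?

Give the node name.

Op 1: add NA@18 -> ring=[18:NA]
Op 2: add NB@95 -> ring=[18:NA,95:NB]
Op 3: route key 36: smallest pos >= 36 is 95 -> NB
Op 4: remove NA -> ring=[95:NB]
Op 5: add NC@44 -> ring=[44:NC,95:NB]
Op 6: route key 46: smallest pos >= 46 is 95 -> NB
Op 7: route key 51: smallest pos >= 51 is 95 -> NB
Op 8: route key 30: smallest pos >= 30 is 44 -> NC
Op 9: route key 37: smallest pos >= 37 is 44 -> NC
Op 10: route key 13: smallest pos >= 13 is 44 -> NC
Final route key 34: smallest pos >= 34 is 44 -> NC

Answer: NC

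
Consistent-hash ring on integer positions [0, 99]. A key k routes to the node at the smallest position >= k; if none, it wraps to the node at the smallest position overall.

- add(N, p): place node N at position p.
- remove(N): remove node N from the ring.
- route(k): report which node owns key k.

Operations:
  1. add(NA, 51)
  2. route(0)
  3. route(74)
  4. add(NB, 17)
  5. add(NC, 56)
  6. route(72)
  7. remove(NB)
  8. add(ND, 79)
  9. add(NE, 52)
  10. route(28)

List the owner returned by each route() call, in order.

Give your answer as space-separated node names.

Op 1: add NA@51 -> ring=[51:NA]
Op 2: route key 0: smallest pos >= 0 is 51 -> NA
Op 3: route key 74: none >= 74, wrap to smallest pos 51 -> NA
Op 4: add NB@17 -> ring=[17:NB,51:NA]
Op 5: add NC@56 -> ring=[17:NB,51:NA,56:NC]
Op 6: route key 72: none >= 72, wrap to smallest pos 17 -> NB
Op 7: remove NB -> ring=[51:NA,56:NC]
Op 8: add ND@79 -> ring=[51:NA,56:NC,79:ND]
Op 9: add NE@52 -> ring=[51:NA,52:NE,56:NC,79:ND]
Op 10: route key 28: smallest pos >= 28 is 51 -> NA

Answer: NA NA NB NA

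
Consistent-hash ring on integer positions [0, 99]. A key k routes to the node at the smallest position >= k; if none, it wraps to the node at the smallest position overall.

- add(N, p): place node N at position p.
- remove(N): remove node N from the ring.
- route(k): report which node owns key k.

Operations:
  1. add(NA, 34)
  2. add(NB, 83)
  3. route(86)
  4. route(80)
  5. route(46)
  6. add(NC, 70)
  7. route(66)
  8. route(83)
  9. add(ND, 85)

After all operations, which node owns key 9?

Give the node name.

Answer: NA

Derivation:
Op 1: add NA@34 -> ring=[34:NA]
Op 2: add NB@83 -> ring=[34:NA,83:NB]
Op 3: route key 86: none >= 86, wrap to smallest pos 34 -> NA
Op 4: route key 80: smallest pos >= 80 is 83 -> NB
Op 5: route key 46: smallest pos >= 46 is 83 -> NB
Op 6: add NC@70 -> ring=[34:NA,70:NC,83:NB]
Op 7: route key 66: smallest pos >= 66 is 70 -> NC
Op 8: route key 83: smallest pos >= 83 is 83 -> NB
Op 9: add ND@85 -> ring=[34:NA,70:NC,83:NB,85:ND]
Final route key 9: smallest pos >= 9 is 34 -> NA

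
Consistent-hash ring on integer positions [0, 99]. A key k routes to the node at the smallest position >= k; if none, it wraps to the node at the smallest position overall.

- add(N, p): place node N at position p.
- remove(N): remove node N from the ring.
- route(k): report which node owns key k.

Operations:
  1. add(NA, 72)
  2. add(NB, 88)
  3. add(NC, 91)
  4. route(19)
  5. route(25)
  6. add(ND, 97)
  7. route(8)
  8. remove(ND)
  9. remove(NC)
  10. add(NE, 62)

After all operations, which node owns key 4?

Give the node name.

Answer: NE

Derivation:
Op 1: add NA@72 -> ring=[72:NA]
Op 2: add NB@88 -> ring=[72:NA,88:NB]
Op 3: add NC@91 -> ring=[72:NA,88:NB,91:NC]
Op 4: route key 19: smallest pos >= 19 is 72 -> NA
Op 5: route key 25: smallest pos >= 25 is 72 -> NA
Op 6: add ND@97 -> ring=[72:NA,88:NB,91:NC,97:ND]
Op 7: route key 8: smallest pos >= 8 is 72 -> NA
Op 8: remove ND -> ring=[72:NA,88:NB,91:NC]
Op 9: remove NC -> ring=[72:NA,88:NB]
Op 10: add NE@62 -> ring=[62:NE,72:NA,88:NB]
Final route key 4: smallest pos >= 4 is 62 -> NE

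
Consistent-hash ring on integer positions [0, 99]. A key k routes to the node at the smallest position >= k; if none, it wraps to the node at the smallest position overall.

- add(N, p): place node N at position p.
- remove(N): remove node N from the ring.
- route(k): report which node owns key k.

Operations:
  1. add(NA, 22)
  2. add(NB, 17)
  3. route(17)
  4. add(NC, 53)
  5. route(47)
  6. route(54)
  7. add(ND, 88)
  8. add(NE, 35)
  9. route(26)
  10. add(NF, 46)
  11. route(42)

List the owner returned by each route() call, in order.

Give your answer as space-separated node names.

Answer: NB NC NB NE NF

Derivation:
Op 1: add NA@22 -> ring=[22:NA]
Op 2: add NB@17 -> ring=[17:NB,22:NA]
Op 3: route key 17: smallest pos >= 17 is 17 -> NB
Op 4: add NC@53 -> ring=[17:NB,22:NA,53:NC]
Op 5: route key 47: smallest pos >= 47 is 53 -> NC
Op 6: route key 54: none >= 54, wrap to smallest pos 17 -> NB
Op 7: add ND@88 -> ring=[17:NB,22:NA,53:NC,88:ND]
Op 8: add NE@35 -> ring=[17:NB,22:NA,35:NE,53:NC,88:ND]
Op 9: route key 26: smallest pos >= 26 is 35 -> NE
Op 10: add NF@46 -> ring=[17:NB,22:NA,35:NE,46:NF,53:NC,88:ND]
Op 11: route key 42: smallest pos >= 42 is 46 -> NF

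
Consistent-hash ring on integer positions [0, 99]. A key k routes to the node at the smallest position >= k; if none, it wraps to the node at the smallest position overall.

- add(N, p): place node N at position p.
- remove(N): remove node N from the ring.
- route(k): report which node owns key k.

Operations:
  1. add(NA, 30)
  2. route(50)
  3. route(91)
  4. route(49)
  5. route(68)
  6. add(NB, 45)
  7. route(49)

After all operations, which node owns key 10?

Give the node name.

Answer: NA

Derivation:
Op 1: add NA@30 -> ring=[30:NA]
Op 2: route key 50: none >= 50, wrap to smallest pos 30 -> NA
Op 3: route key 91: none >= 91, wrap to smallest pos 30 -> NA
Op 4: route key 49: none >= 49, wrap to smallest pos 30 -> NA
Op 5: route key 68: none >= 68, wrap to smallest pos 30 -> NA
Op 6: add NB@45 -> ring=[30:NA,45:NB]
Op 7: route key 49: none >= 49, wrap to smallest pos 30 -> NA
Final route key 10: smallest pos >= 10 is 30 -> NA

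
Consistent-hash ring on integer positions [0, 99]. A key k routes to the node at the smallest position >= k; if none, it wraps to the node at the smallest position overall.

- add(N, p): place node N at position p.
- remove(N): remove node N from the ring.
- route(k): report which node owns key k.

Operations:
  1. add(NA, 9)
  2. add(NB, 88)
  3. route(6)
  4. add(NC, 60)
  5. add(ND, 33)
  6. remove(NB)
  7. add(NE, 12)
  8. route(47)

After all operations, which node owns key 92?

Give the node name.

Op 1: add NA@9 -> ring=[9:NA]
Op 2: add NB@88 -> ring=[9:NA,88:NB]
Op 3: route key 6: smallest pos >= 6 is 9 -> NA
Op 4: add NC@60 -> ring=[9:NA,60:NC,88:NB]
Op 5: add ND@33 -> ring=[9:NA,33:ND,60:NC,88:NB]
Op 6: remove NB -> ring=[9:NA,33:ND,60:NC]
Op 7: add NE@12 -> ring=[9:NA,12:NE,33:ND,60:NC]
Op 8: route key 47: smallest pos >= 47 is 60 -> NC
Final route key 92: none >= 92, wrap to smallest pos 9 -> NA

Answer: NA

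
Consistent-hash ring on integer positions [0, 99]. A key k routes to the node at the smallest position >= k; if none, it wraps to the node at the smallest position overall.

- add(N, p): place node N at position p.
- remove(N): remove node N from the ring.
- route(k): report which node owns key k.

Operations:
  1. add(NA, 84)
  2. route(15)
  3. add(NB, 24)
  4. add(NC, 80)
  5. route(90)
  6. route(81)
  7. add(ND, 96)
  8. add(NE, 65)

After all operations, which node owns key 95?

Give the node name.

Op 1: add NA@84 -> ring=[84:NA]
Op 2: route key 15: smallest pos >= 15 is 84 -> NA
Op 3: add NB@24 -> ring=[24:NB,84:NA]
Op 4: add NC@80 -> ring=[24:NB,80:NC,84:NA]
Op 5: route key 90: none >= 90, wrap to smallest pos 24 -> NB
Op 6: route key 81: smallest pos >= 81 is 84 -> NA
Op 7: add ND@96 -> ring=[24:NB,80:NC,84:NA,96:ND]
Op 8: add NE@65 -> ring=[24:NB,65:NE,80:NC,84:NA,96:ND]
Final route key 95: smallest pos >= 95 is 96 -> ND

Answer: ND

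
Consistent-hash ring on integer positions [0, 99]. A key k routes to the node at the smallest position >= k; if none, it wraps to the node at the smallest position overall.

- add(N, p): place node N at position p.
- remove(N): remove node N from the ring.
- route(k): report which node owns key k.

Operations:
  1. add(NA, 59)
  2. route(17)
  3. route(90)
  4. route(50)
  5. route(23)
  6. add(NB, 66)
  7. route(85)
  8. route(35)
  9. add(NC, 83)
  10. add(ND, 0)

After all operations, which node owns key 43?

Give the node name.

Op 1: add NA@59 -> ring=[59:NA]
Op 2: route key 17: smallest pos >= 17 is 59 -> NA
Op 3: route key 90: none >= 90, wrap to smallest pos 59 -> NA
Op 4: route key 50: smallest pos >= 50 is 59 -> NA
Op 5: route key 23: smallest pos >= 23 is 59 -> NA
Op 6: add NB@66 -> ring=[59:NA,66:NB]
Op 7: route key 85: none >= 85, wrap to smallest pos 59 -> NA
Op 8: route key 35: smallest pos >= 35 is 59 -> NA
Op 9: add NC@83 -> ring=[59:NA,66:NB,83:NC]
Op 10: add ND@0 -> ring=[0:ND,59:NA,66:NB,83:NC]
Final route key 43: smallest pos >= 43 is 59 -> NA

Answer: NA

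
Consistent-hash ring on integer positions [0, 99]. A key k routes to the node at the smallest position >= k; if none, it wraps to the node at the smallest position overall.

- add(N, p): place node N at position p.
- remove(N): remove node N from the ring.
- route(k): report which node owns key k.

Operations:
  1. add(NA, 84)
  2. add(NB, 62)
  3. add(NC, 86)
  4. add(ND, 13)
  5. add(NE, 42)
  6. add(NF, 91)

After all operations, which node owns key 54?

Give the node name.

Op 1: add NA@84 -> ring=[84:NA]
Op 2: add NB@62 -> ring=[62:NB,84:NA]
Op 3: add NC@86 -> ring=[62:NB,84:NA,86:NC]
Op 4: add ND@13 -> ring=[13:ND,62:NB,84:NA,86:NC]
Op 5: add NE@42 -> ring=[13:ND,42:NE,62:NB,84:NA,86:NC]
Op 6: add NF@91 -> ring=[13:ND,42:NE,62:NB,84:NA,86:NC,91:NF]
Final route key 54: smallest pos >= 54 is 62 -> NB

Answer: NB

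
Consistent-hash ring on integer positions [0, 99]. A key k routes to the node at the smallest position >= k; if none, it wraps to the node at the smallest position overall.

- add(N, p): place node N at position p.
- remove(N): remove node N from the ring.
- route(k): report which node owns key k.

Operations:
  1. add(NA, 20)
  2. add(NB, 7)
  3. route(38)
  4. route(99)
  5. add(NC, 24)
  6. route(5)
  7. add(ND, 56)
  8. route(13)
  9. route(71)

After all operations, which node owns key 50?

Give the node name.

Op 1: add NA@20 -> ring=[20:NA]
Op 2: add NB@7 -> ring=[7:NB,20:NA]
Op 3: route key 38: none >= 38, wrap to smallest pos 7 -> NB
Op 4: route key 99: none >= 99, wrap to smallest pos 7 -> NB
Op 5: add NC@24 -> ring=[7:NB,20:NA,24:NC]
Op 6: route key 5: smallest pos >= 5 is 7 -> NB
Op 7: add ND@56 -> ring=[7:NB,20:NA,24:NC,56:ND]
Op 8: route key 13: smallest pos >= 13 is 20 -> NA
Op 9: route key 71: none >= 71, wrap to smallest pos 7 -> NB
Final route key 50: smallest pos >= 50 is 56 -> ND

Answer: ND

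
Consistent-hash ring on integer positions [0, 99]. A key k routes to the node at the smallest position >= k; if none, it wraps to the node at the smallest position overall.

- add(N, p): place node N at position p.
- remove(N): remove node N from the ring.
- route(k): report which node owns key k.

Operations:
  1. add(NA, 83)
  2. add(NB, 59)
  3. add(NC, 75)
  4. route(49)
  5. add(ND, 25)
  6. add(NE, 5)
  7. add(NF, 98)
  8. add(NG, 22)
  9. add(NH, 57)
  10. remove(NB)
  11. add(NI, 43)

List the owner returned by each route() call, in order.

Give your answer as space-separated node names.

Op 1: add NA@83 -> ring=[83:NA]
Op 2: add NB@59 -> ring=[59:NB,83:NA]
Op 3: add NC@75 -> ring=[59:NB,75:NC,83:NA]
Op 4: route key 49: smallest pos >= 49 is 59 -> NB
Op 5: add ND@25 -> ring=[25:ND,59:NB,75:NC,83:NA]
Op 6: add NE@5 -> ring=[5:NE,25:ND,59:NB,75:NC,83:NA]
Op 7: add NF@98 -> ring=[5:NE,25:ND,59:NB,75:NC,83:NA,98:NF]
Op 8: add NG@22 -> ring=[5:NE,22:NG,25:ND,59:NB,75:NC,83:NA,98:NF]
Op 9: add NH@57 -> ring=[5:NE,22:NG,25:ND,57:NH,59:NB,75:NC,83:NA,98:NF]
Op 10: remove NB -> ring=[5:NE,22:NG,25:ND,57:NH,75:NC,83:NA,98:NF]
Op 11: add NI@43 -> ring=[5:NE,22:NG,25:ND,43:NI,57:NH,75:NC,83:NA,98:NF]

Answer: NB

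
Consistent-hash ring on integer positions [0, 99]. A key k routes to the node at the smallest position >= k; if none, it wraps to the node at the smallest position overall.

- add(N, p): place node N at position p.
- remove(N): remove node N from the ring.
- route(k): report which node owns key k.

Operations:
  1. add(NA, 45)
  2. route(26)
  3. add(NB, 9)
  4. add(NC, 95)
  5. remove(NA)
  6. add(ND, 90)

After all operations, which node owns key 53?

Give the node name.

Op 1: add NA@45 -> ring=[45:NA]
Op 2: route key 26: smallest pos >= 26 is 45 -> NA
Op 3: add NB@9 -> ring=[9:NB,45:NA]
Op 4: add NC@95 -> ring=[9:NB,45:NA,95:NC]
Op 5: remove NA -> ring=[9:NB,95:NC]
Op 6: add ND@90 -> ring=[9:NB,90:ND,95:NC]
Final route key 53: smallest pos >= 53 is 90 -> ND

Answer: ND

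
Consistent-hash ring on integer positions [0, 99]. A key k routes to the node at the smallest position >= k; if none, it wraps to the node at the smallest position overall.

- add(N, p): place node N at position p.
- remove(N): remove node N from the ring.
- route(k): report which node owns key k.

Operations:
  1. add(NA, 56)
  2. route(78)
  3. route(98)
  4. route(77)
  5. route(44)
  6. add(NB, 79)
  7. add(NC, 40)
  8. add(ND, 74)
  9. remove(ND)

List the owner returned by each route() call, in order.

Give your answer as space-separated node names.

Answer: NA NA NA NA

Derivation:
Op 1: add NA@56 -> ring=[56:NA]
Op 2: route key 78: none >= 78, wrap to smallest pos 56 -> NA
Op 3: route key 98: none >= 98, wrap to smallest pos 56 -> NA
Op 4: route key 77: none >= 77, wrap to smallest pos 56 -> NA
Op 5: route key 44: smallest pos >= 44 is 56 -> NA
Op 6: add NB@79 -> ring=[56:NA,79:NB]
Op 7: add NC@40 -> ring=[40:NC,56:NA,79:NB]
Op 8: add ND@74 -> ring=[40:NC,56:NA,74:ND,79:NB]
Op 9: remove ND -> ring=[40:NC,56:NA,79:NB]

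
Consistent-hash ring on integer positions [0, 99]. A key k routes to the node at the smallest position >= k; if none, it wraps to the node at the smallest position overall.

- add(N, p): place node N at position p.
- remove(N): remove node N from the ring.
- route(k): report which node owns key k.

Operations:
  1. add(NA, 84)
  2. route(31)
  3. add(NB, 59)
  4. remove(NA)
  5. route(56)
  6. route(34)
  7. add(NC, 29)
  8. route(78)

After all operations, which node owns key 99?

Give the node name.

Op 1: add NA@84 -> ring=[84:NA]
Op 2: route key 31: smallest pos >= 31 is 84 -> NA
Op 3: add NB@59 -> ring=[59:NB,84:NA]
Op 4: remove NA -> ring=[59:NB]
Op 5: route key 56: smallest pos >= 56 is 59 -> NB
Op 6: route key 34: smallest pos >= 34 is 59 -> NB
Op 7: add NC@29 -> ring=[29:NC,59:NB]
Op 8: route key 78: none >= 78, wrap to smallest pos 29 -> NC
Final route key 99: none >= 99, wrap to smallest pos 29 -> NC

Answer: NC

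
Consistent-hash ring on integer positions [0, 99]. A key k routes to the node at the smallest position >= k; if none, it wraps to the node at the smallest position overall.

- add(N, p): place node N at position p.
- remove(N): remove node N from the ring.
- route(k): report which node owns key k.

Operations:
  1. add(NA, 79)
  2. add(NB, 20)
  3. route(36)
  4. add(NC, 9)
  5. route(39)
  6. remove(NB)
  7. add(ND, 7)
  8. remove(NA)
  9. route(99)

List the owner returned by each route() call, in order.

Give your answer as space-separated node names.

Answer: NA NA ND

Derivation:
Op 1: add NA@79 -> ring=[79:NA]
Op 2: add NB@20 -> ring=[20:NB,79:NA]
Op 3: route key 36: smallest pos >= 36 is 79 -> NA
Op 4: add NC@9 -> ring=[9:NC,20:NB,79:NA]
Op 5: route key 39: smallest pos >= 39 is 79 -> NA
Op 6: remove NB -> ring=[9:NC,79:NA]
Op 7: add ND@7 -> ring=[7:ND,9:NC,79:NA]
Op 8: remove NA -> ring=[7:ND,9:NC]
Op 9: route key 99: none >= 99, wrap to smallest pos 7 -> ND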